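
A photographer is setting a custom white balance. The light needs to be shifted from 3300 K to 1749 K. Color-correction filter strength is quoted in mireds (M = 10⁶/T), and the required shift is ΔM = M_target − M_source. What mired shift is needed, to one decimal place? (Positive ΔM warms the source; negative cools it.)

M_source = 10⁶/3300 = 303.030; M_target = 10⁶/1749 = 571.755.
ΔM = 571.755 − 303.030 = 268.725 → +268.7 mireds, a warming shift.

+268.7 mireds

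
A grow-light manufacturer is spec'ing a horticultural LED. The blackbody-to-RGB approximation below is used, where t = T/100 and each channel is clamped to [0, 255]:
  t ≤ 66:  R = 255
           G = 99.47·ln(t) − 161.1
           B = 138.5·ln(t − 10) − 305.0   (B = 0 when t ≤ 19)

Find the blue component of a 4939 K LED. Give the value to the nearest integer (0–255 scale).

204

t = 4939/100 = 49.39; the t ≤ 66 branch applies.
B = 138.5·ln(49.39 − 10) − 305.0 = 138.5·ln 39.39 − 305.0 = 138.5·3.6735 − 305.0 = 203.781.
Rounded: 204.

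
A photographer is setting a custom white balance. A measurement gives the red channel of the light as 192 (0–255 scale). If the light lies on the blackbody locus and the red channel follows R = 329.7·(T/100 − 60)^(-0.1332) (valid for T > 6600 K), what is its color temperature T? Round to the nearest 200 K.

(t − 60)^(-0.1332) = 192/329.7 = 0.58235.
t − 60 = 0.58235^(1/-0.1332) = 0.58235^(-7.508) = 57.929, so t = 117.929.
T = 100·t = 11793 K → 11800 K to the nearest 200 K.

11800 K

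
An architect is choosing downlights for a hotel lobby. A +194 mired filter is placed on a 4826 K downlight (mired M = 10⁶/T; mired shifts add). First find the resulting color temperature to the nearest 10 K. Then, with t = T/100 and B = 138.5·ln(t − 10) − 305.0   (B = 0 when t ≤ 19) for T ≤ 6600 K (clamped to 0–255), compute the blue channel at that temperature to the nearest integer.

69

M_in = 10⁶/4826 = 207.21; M_out = 207.21 + (+194) = 401.21.
T_out = 10⁶/401.21 = 2492.5 K → 2490 K; t = 24.9.
B = 138.5·ln(24.9 − 10) − 305.0 = 138.5·ln 14.9 − 305.0 = 138.5·2.7014 − 305.0 = 69.139.
Rounded: 69.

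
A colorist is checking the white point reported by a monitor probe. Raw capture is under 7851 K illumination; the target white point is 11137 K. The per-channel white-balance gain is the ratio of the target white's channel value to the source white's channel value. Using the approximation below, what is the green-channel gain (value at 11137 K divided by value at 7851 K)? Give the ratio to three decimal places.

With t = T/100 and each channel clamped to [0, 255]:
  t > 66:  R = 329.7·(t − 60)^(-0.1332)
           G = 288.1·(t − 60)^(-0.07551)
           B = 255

At 7851 K (t = 78.51):
  G = 288.1·(78.51 − 60)^(-0.07551) = 288.1·18.51^(-0.07551) = 288.1·0.80223 = 231.122.
At 11137 K (t = 111.37):
  G = 288.1·(111.37 − 60)^(-0.07551) = 288.1·51.37^(-0.07551) = 288.1·0.74272 = 213.977.
Gain = 213.977 / 231.122 = 0.9258 → 0.926.

0.926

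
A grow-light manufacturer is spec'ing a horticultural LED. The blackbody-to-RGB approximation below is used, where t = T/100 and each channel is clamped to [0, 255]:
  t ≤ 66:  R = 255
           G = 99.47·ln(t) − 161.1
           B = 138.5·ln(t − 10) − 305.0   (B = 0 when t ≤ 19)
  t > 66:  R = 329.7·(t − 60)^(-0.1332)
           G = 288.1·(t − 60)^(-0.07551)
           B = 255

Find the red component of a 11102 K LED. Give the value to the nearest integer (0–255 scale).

t = 11102/100 = 111.02; the t > 66 branch applies.
R = 329.7·(111.02 − 60)^(-0.1332) = 329.7·51.02^(-0.1332) = 329.7·0.59228 = 195.276.
Rounded: 195.

195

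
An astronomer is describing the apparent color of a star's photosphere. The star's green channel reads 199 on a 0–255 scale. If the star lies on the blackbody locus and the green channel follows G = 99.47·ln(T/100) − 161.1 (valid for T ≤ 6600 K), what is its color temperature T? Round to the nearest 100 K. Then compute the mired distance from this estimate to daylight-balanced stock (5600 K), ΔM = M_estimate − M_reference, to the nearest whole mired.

ln t = (199 + 161.1) / 99.47 = 3.6202.
t = e^3.6202 = 37.345.
T = 100·t = 3734 K → 3700 K to the nearest 100 K.
M_estimate = 10⁶/3700 = 270.27; M_reference = 10⁶/5600 = 178.57.
ΔM = 270.27 − 178.57 = 91.70 → +92 mireds.

+92 mireds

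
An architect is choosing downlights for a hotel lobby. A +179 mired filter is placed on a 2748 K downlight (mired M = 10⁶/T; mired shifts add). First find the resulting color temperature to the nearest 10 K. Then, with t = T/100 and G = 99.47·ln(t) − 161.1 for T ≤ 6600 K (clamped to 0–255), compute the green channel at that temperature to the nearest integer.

M_in = 10⁶/2748 = 363.90; M_out = 363.90 + (+179) = 542.90.
T_out = 10⁶/542.90 = 1842.0 K → 1840 K; t = 18.4.
G = 99.47·ln 18.4 − 161.1 = 99.47·2.9124 − 161.1 = 128.592.
Rounded: 129.

129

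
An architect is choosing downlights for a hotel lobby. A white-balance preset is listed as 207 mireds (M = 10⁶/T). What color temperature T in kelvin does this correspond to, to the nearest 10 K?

T = 10⁶ / 207 = 4830.92 K → 4830 K.

4830 K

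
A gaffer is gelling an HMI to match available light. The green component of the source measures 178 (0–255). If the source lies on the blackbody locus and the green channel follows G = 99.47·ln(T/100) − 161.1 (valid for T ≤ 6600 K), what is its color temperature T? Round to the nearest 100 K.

3000 K

ln t = (178 + 161.1) / 99.47 = 3.4091.
t = e^3.4091 = 30.237.
T = 100·t = 3024 K → 3000 K to the nearest 100 K.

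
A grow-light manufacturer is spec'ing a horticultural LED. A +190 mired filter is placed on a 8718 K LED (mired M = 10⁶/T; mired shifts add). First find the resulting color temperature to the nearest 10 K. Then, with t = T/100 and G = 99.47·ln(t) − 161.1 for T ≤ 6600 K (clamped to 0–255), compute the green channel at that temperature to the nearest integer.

M_in = 10⁶/8718 = 114.71; M_out = 114.71 + (+190) = 304.71.
T_out = 10⁶/304.71 = 3281.9 K → 3280 K; t = 32.8.
G = 99.47·ln 32.8 − 161.1 = 99.47·3.4904 − 161.1 = 186.093.
Rounded: 186.

186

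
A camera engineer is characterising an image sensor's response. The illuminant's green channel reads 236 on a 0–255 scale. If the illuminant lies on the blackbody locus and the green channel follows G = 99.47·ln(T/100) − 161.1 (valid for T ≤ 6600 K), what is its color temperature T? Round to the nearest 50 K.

5400 K

ln t = (236 + 161.1) / 99.47 = 3.9922.
t = e^3.9922 = 54.172.
T = 100·t = 5417 K → 5400 K to the nearest 50 K.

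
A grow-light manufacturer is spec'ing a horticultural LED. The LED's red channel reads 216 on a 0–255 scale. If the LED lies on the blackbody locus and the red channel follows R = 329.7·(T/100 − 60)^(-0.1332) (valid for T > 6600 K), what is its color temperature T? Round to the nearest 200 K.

8400 K

(t − 60)^(-0.1332) = 216/329.7 = 0.65514.
t − 60 = 0.65514^(1/-0.1332) = 0.65514^(-7.508) = 23.926, so t = 83.926.
T = 100·t = 8393 K → 8400 K to the nearest 200 K.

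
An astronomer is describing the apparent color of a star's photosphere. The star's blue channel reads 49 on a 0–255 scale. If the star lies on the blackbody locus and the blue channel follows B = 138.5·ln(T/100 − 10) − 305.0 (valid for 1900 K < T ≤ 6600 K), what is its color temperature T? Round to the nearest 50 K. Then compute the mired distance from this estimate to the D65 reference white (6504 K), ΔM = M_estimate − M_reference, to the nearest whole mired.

+281 mireds

ln(t − 10) = (49 + 305.0) / 138.5 = 2.5560.
t − 10 = e^2.5560 = 12.884, so t = 22.884.
T = 100·t = 2288 K → 2300 K to the nearest 50 K.
M_estimate = 10⁶/2300 = 434.78; M_reference = 10⁶/6504 = 153.75.
ΔM = 434.78 − 153.75 = 281.03 → +281 mireds.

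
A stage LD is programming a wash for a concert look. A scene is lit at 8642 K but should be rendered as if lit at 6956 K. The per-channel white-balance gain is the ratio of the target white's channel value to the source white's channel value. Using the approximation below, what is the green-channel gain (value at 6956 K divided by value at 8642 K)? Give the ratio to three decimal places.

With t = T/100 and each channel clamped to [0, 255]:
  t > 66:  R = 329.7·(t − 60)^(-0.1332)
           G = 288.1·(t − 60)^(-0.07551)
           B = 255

At 8642 K (t = 86.42):
  G = 288.1·(86.42 − 60)^(-0.07551) = 288.1·26.42^(-0.07551) = 288.1·0.78096 = 224.995.
At 6956 K (t = 69.56):
  G = 288.1·(69.56 − 60)^(-0.07551) = 288.1·9.56^(-0.07551) = 288.1·0.84327 = 242.946.
Gain = 242.946 / 224.995 = 1.0798 → 1.080.

1.080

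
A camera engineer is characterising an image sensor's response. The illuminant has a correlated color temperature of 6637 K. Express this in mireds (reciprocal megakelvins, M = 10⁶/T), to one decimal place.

M = 10⁶ / 6637 = 150.670 → 150.7 mireds.

150.7 mireds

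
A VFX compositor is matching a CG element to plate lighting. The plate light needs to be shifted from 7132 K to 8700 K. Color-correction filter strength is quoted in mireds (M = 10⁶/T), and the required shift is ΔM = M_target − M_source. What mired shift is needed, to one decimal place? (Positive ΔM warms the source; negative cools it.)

M_source = 10⁶/7132 = 140.213; M_target = 10⁶/8700 = 114.943.
ΔM = 114.943 − 140.213 = -25.271 → -25.3 mireds, a cooling shift.

-25.3 mireds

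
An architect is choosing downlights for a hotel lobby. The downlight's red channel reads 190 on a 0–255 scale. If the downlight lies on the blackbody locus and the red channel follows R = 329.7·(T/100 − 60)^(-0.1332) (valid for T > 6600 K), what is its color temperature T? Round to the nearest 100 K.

12300 K

(t − 60)^(-0.1332) = 190/329.7 = 0.57628.
t − 60 = 0.57628^(1/-0.1332) = 0.57628^(-7.508) = 62.667, so t = 122.667.
T = 100·t = 12267 K → 12300 K to the nearest 100 K.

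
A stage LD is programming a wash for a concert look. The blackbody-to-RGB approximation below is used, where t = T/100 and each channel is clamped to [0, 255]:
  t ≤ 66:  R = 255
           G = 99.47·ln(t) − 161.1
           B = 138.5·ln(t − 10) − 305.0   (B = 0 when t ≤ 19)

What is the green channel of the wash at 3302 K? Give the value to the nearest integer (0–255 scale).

t = 3302/100 = 33.02; the t ≤ 66 branch applies.
G = 99.47·ln 33.02 − 161.1 = 99.47·3.4971 − 161.1 = 186.758.
Rounded: 187.

187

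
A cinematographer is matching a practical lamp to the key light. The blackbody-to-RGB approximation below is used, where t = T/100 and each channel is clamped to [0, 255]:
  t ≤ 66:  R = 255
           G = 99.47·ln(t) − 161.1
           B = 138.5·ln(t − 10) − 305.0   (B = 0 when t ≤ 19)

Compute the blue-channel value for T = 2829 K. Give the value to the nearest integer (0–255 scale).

98

t = 2829/100 = 28.29; the t ≤ 66 branch applies.
B = 138.5·ln(28.29 − 10) − 305.0 = 138.5·ln 18.29 − 305.0 = 138.5·2.9064 − 305.0 = 97.530.
Rounded: 98.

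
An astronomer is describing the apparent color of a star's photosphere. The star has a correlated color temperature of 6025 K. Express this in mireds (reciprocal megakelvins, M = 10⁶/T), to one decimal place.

M = 10⁶ / 6025 = 165.975 → 166.0 mireds.

166.0 mireds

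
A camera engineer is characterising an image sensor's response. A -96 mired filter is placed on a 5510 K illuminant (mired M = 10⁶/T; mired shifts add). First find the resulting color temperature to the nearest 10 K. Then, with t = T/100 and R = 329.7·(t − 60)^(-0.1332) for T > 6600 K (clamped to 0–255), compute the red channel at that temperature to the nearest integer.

192

M_in = 10⁶/5510 = 181.49; M_out = 181.49 + (-96) = 85.49.
T_out = 10⁶/85.49 = 11697.5 K → 11700 K; t = 117.
R = 329.7·(117 − 60)^(-0.1332) = 329.7·57^(-0.1332) = 329.7·0.58360 = 192.414.
Rounded: 192.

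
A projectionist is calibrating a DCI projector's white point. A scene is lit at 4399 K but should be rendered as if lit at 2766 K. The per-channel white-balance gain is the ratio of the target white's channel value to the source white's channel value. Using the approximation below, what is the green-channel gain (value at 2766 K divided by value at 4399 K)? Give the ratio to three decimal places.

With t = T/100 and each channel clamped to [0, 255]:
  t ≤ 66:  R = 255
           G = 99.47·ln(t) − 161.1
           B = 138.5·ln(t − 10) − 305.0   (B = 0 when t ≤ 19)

0.786

At 4399 K (t = 43.99):
  G = 99.47·ln 43.99 − 161.1 = 99.47·3.7840 − 161.1 = 215.291.
At 2766 K (t = 27.66):
  G = 99.47·ln 27.66 − 161.1 = 99.47·3.3200 − 161.1 = 169.139.
Gain = 169.139 / 215.291 = 0.7856 → 0.786.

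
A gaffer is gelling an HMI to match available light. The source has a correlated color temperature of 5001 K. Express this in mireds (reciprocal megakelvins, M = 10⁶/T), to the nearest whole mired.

M = 10⁶ / 5001 = 199.960 → 200 mireds.

200 mireds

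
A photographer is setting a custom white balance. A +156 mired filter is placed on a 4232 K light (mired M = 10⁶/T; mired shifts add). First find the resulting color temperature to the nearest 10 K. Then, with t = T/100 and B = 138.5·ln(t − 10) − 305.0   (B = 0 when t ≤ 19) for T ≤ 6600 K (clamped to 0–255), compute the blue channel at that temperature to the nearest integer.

75

M_in = 10⁶/4232 = 236.29; M_out = 236.29 + (+156) = 392.29.
T_out = 10⁶/392.29 = 2549.1 K → 2550 K; t = 25.5.
B = 138.5·ln(25.5 − 10) − 305.0 = 138.5·ln 15.5 − 305.0 = 138.5·2.7408 − 305.0 = 74.606.
Rounded: 75.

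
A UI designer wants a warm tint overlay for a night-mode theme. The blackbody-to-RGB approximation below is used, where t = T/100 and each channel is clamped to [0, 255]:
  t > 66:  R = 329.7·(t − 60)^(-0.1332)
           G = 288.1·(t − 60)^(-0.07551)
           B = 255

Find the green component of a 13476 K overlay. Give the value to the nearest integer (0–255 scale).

208

t = 13476/100 = 134.76; the t > 66 branch applies.
G = 288.1·(134.76 − 60)^(-0.07551) = 288.1·74.76^(-0.07551) = 288.1·0.72197 = 208.000.
Rounded: 208.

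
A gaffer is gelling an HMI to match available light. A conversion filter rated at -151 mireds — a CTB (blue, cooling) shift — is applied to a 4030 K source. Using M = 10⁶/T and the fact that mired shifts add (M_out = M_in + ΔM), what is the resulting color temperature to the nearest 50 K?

M_in = 10⁶/4030 = 248.14 mireds.
M_out = 248.14 + (-151) = 97.14 mireds.
T_out = 10⁶/97.14 = 10294.5 K → 10300 K.

10300 K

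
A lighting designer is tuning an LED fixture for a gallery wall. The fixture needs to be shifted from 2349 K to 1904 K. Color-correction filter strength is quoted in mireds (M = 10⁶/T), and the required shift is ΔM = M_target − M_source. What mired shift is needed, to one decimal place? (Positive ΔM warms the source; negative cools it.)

+99.5 mireds

M_source = 10⁶/2349 = 425.713; M_target = 10⁶/1904 = 525.210.
ΔM = 525.210 − 425.713 = 99.497 → +99.5 mireds, a warming shift.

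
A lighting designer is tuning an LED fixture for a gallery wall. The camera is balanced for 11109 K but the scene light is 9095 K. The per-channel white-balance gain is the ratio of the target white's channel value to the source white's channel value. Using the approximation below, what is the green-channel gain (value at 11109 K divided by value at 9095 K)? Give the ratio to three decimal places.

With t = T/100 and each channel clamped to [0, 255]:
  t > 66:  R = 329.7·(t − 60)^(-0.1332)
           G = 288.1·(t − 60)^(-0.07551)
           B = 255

At 9095 K (t = 90.95):
  G = 288.1·(90.95 − 60)^(-0.07551) = 288.1·30.95^(-0.07551) = 288.1·0.77169 = 222.323.
At 11109 K (t = 111.09):
  G = 288.1·(111.09 − 60)^(-0.07551) = 288.1·51.09^(-0.07551) = 288.1·0.74303 = 214.066.
Gain = 214.066 / 222.323 = 0.9629 → 0.963.

0.963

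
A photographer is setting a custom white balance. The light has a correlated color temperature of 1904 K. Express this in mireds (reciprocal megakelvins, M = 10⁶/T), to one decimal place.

525.2 mireds

M = 10⁶ / 1904 = 525.210 → 525.2 mireds.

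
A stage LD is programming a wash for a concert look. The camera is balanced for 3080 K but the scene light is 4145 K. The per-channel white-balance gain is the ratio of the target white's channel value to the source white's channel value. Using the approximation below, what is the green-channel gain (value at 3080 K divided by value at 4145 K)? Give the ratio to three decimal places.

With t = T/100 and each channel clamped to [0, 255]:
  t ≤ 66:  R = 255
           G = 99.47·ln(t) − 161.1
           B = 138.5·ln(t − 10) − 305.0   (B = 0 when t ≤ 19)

At 4145 K (t = 41.45):
  G = 99.47·ln 41.45 − 161.1 = 99.47·3.7245 − 161.1 = 209.375.
At 3080 K (t = 30.8):
  G = 99.47·ln 30.8 − 161.1 = 99.47·3.4275 − 161.1 = 179.835.
Gain = 179.835 / 209.375 = 0.8589 → 0.859.

0.859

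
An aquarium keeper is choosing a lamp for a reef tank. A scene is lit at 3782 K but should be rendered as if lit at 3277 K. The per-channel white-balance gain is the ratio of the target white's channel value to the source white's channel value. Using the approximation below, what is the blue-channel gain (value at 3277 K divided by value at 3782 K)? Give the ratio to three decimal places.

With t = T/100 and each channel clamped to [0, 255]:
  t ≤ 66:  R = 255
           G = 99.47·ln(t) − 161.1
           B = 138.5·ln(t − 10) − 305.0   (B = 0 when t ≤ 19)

0.822

At 3782 K (t = 37.82):
  B = 138.5·ln(37.82 − 10) − 305.0 = 138.5·ln 27.82 − 305.0 = 138.5·3.3258 − 305.0 = 155.617.
At 3277 K (t = 32.77):
  B = 138.5·ln(32.77 − 10) − 305.0 = 138.5·ln 22.77 − 305.0 = 138.5·3.1254 − 305.0 = 127.874.
Gain = 127.874 / 155.617 = 0.8217 → 0.822.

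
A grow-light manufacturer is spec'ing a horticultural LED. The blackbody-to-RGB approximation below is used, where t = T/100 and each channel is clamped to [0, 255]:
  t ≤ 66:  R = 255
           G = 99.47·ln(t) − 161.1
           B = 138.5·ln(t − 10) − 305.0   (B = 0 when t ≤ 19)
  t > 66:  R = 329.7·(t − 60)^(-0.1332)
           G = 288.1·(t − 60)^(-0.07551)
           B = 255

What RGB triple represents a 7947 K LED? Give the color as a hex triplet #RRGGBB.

t = 7947/100 = 79.47; the t > 66 branch applies.
R = 329.7·(79.47 − 60)^(-0.1332) = 329.7·19.47^(-0.1332) = 329.7·0.67337 = 222.011.
G = 288.1·(79.47 − 60)^(-0.07551) = 288.1·19.47^(-0.07551) = 288.1·0.79917 = 230.241.
B = 255 by definition for t > 66.
Rounded: (222, 230, 255).
In hex: #DEE6FF.

#DEE6FF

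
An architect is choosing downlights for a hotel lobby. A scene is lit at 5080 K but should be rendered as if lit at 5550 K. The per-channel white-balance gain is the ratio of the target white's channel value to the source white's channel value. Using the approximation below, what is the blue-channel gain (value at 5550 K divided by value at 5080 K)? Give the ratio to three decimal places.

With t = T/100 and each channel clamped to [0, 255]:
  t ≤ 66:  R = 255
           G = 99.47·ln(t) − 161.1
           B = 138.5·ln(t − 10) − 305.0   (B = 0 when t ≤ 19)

At 5080 K (t = 50.8):
  B = 138.5·ln(50.8 − 10) − 305.0 = 138.5·ln 40.8 − 305.0 = 138.5·3.7087 − 305.0 = 208.652.
At 5550 K (t = 55.5):
  B = 138.5·ln(55.5 − 10) − 305.0 = 138.5·ln 45.5 − 305.0 = 138.5·3.8177 − 305.0 = 223.753.
Gain = 223.753 / 208.652 = 1.0724 → 1.072.

1.072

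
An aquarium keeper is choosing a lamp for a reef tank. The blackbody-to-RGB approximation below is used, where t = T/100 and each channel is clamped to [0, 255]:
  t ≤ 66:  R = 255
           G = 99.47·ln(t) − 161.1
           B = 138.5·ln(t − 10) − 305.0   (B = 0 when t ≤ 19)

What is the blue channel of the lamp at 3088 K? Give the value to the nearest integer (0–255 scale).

t = 3088/100 = 30.88; the t ≤ 66 branch applies.
B = 138.5·ln(30.88 − 10) − 305.0 = 138.5·ln 20.88 − 305.0 = 138.5·3.0388 − 305.0 = 115.873.
Rounded: 116.

116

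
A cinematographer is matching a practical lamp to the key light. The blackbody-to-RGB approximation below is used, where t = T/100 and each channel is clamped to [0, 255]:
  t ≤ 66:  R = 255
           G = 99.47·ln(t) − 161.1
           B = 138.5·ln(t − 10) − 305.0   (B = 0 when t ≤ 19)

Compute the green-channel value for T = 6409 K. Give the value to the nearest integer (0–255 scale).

253

t = 6409/100 = 64.09; the t ≤ 66 branch applies.
G = 99.47·ln 64.09 − 161.1 = 99.47·4.1603 − 161.1 = 252.724.
Rounded: 253.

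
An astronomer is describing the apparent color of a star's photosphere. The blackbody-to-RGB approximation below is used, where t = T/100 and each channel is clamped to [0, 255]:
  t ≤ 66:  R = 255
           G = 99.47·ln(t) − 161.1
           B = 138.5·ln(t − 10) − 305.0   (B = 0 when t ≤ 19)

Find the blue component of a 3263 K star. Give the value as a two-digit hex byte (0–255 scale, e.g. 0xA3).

t = 3263/100 = 32.63; the t ≤ 66 branch applies.
B = 138.5·ln(32.63 − 10) − 305.0 = 138.5·ln 22.63 − 305.0 = 138.5·3.1193 − 305.0 = 127.020.
Rounded: 127; in hex, 0x7F.

0x7F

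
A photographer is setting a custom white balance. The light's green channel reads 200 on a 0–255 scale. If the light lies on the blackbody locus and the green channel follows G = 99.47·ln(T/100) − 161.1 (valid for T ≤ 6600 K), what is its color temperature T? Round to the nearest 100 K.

ln t = (200 + 161.1) / 99.47 = 3.6302.
t = e^3.6302 = 37.722.
T = 100·t = 3772 K → 3800 K to the nearest 100 K.

3800 K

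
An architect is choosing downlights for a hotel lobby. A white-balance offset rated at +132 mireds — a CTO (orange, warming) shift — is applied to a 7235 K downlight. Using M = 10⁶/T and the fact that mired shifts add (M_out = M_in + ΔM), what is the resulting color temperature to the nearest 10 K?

3700 K

M_in = 10⁶/7235 = 138.22 mireds.
M_out = 138.22 + (+132) = 270.22 mireds.
T_out = 10⁶/270.22 = 3700.7 K → 3700 K.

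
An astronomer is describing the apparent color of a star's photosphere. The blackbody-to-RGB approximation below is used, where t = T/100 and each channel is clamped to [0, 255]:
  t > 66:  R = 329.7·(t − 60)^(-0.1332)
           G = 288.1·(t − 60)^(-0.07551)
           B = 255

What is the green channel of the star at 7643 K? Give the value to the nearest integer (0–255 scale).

233

t = 7643/100 = 76.43; the t > 66 branch applies.
G = 288.1·(76.43 − 60)^(-0.07551) = 288.1·16.43^(-0.07551) = 288.1·0.80948 = 233.212.
Rounded: 233.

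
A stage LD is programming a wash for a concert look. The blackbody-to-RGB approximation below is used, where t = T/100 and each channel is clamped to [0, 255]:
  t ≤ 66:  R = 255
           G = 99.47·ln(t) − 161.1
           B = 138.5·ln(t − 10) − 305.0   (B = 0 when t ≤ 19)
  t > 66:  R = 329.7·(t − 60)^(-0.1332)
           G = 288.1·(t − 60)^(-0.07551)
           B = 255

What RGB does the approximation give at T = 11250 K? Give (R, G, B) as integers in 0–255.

(195, 214, 255)

t = 11250/100 = 112.5; the t > 66 branch applies.
R = 329.7·(112.5 − 60)^(-0.1332) = 329.7·52.5^(-0.1332) = 329.7·0.59003 = 194.533.
G = 288.1·(112.5 − 60)^(-0.07551) = 288.1·52.5^(-0.07551) = 288.1·0.74150 = 213.626.
B = 255 by definition for t > 66.
Rounded: (195, 214, 255).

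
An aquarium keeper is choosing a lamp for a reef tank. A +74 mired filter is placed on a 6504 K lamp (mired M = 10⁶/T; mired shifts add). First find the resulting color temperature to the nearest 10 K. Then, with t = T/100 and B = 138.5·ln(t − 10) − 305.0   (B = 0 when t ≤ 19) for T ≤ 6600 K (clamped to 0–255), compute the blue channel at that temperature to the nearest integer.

183

M_in = 10⁶/6504 = 153.75; M_out = 153.75 + (+74) = 227.75.
T_out = 10⁶/227.75 = 4390.7 K → 4390 K; t = 43.9.
B = 138.5·ln(43.9 − 10) − 305.0 = 138.5·ln 33.9 − 305.0 = 138.5·3.5234 − 305.0 = 182.993.
Rounded: 183.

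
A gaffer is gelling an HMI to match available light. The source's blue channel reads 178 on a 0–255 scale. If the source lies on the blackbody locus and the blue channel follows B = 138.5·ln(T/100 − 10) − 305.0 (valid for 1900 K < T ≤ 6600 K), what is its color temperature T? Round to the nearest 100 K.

4300 K

ln(t − 10) = (178 + 305.0) / 138.5 = 3.4874.
t − 10 = e^3.4874 = 32.700, so t = 42.700.
T = 100·t = 4270 K → 4300 K to the nearest 100 K.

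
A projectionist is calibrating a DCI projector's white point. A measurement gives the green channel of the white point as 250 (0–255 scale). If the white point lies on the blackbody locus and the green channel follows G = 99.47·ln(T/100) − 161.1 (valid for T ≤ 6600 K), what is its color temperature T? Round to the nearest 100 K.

6200 K

ln t = (250 + 161.1) / 99.47 = 4.1329.
t = e^4.1329 = 62.359.
T = 100·t = 6236 K → 6200 K to the nearest 100 K.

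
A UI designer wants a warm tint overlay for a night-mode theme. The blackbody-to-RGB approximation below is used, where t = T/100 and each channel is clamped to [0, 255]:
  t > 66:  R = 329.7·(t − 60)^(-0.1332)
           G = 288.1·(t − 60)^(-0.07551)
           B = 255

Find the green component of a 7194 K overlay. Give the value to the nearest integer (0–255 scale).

239

t = 7194/100 = 71.94; the t > 66 branch applies.
G = 288.1·(71.94 − 60)^(-0.07551) = 288.1·11.94^(-0.07551) = 288.1·0.82923 = 238.901.
Rounded: 239.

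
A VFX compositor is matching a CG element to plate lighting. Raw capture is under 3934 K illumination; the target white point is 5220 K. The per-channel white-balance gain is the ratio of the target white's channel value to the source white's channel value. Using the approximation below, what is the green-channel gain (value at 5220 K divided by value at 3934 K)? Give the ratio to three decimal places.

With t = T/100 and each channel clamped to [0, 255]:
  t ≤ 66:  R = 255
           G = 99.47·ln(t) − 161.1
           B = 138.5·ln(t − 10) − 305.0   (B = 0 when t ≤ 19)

1.138

At 3934 K (t = 39.34):
  G = 99.47·ln 39.34 − 161.1 = 99.47·3.6722 − 161.1 = 204.178.
At 5220 K (t = 52.2):
  G = 99.47·ln 52.2 − 161.1 = 99.47·3.9551 − 161.1 = 232.312.
Gain = 232.312 / 204.178 = 1.1378 → 1.138.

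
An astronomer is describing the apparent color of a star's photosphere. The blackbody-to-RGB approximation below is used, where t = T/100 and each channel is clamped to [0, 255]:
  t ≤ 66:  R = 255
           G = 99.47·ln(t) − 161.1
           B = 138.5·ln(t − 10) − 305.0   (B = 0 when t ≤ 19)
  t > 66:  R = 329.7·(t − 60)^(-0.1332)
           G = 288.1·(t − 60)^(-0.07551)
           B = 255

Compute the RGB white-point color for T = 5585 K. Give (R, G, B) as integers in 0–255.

t = 5585/100 = 55.85; the t ≤ 66 branch applies.
R = 255 by definition for t ≤ 66.
G = 99.47·ln 55.85 − 161.1 = 99.47·4.0227 − 161.1 = 239.035.
B = 138.5·ln(55.85 − 10) − 305.0 = 138.5·ln 45.85 − 305.0 = 138.5·3.8254 − 305.0 = 224.814.
Rounded: (255, 239, 225).

(255, 239, 225)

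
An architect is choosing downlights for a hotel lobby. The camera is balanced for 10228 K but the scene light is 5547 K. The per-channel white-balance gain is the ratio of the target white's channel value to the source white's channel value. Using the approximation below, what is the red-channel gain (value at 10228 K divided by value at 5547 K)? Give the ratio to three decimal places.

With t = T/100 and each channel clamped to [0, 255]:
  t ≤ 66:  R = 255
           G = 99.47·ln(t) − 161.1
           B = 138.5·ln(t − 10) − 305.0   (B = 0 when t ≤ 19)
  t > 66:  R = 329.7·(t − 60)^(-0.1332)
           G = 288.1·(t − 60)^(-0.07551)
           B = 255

0.785

At 5547 K (t = 55.47):
  R = 255 by definition for t ≤ 66.
At 10228 K (t = 102.28):
  R = 329.7·(102.28 − 60)^(-0.1332) = 329.7·42.28^(-0.1332) = 329.7·0.60729 = 200.225.
Gain = 200.225 / 255.000 = 0.7852 → 0.785.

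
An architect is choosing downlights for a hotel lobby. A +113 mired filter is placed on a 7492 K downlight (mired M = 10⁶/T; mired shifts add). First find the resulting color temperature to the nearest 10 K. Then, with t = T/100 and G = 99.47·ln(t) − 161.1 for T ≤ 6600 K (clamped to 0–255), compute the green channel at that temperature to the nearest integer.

207

M_in = 10⁶/7492 = 133.48; M_out = 133.48 + (+113) = 246.48.
T_out = 10⁶/246.48 = 4057.2 K → 4060 K; t = 40.6.
G = 99.47·ln 40.6 − 161.1 = 99.47·3.7038 − 161.1 = 207.314.
Rounded: 207.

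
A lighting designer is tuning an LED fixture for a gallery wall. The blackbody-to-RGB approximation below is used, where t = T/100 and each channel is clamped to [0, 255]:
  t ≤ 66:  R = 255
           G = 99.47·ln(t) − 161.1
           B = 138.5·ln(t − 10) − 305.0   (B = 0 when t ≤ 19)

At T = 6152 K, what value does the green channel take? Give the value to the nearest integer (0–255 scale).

249

t = 6152/100 = 61.52; the t ≤ 66 branch applies.
G = 99.47·ln 61.52 − 161.1 = 99.47·4.1194 − 161.1 = 248.653.
Rounded: 249.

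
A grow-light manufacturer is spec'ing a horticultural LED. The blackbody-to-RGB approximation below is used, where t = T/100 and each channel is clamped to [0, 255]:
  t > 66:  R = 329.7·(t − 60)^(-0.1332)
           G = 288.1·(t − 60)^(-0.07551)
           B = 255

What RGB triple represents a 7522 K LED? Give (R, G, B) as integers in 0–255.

t = 7522/100 = 75.22; the t > 66 branch applies.
R = 329.7·(75.22 − 60)^(-0.1332) = 329.7·15.22^(-0.1332) = 329.7·0.69583 = 229.415.
G = 288.1·(75.22 − 60)^(-0.07551) = 288.1·15.22^(-0.07551) = 288.1·0.81417 = 234.563.
B = 255 by definition for t > 66.
Rounded: (229, 235, 255).

(229, 235, 255)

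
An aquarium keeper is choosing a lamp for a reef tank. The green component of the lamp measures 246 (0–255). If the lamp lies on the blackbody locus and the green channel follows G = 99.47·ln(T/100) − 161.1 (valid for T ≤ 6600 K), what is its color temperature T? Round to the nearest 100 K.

ln t = (246 + 161.1) / 99.47 = 4.0927.
t = e^4.0927 = 59.901.
T = 100·t = 5990 K → 6000 K to the nearest 100 K.

6000 K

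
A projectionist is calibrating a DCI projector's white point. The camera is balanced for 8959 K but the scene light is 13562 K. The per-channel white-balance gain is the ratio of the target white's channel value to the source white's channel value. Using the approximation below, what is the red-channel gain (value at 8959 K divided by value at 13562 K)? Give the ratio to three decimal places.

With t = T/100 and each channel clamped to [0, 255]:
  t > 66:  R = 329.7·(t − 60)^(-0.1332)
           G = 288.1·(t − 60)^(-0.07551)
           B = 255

At 13562 K (t = 135.62):
  R = 329.7·(135.62 − 60)^(-0.1332) = 329.7·75.62^(-0.1332) = 329.7·0.56204 = 185.304.
At 8959 K (t = 89.59):
  R = 329.7·(89.59 − 60)^(-0.1332) = 329.7·29.59^(-0.1332) = 329.7·0.63686 = 209.973.
Gain = 209.973 / 185.304 = 1.1331 → 1.133.

1.133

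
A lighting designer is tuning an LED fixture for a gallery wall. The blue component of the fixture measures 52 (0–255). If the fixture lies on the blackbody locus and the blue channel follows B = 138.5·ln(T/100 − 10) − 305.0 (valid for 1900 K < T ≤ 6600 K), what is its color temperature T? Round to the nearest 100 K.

ln(t − 10) = (52 + 305.0) / 138.5 = 2.5776.
t − 10 = e^2.5776 = 13.166, so t = 23.166.
T = 100·t = 2317 K → 2300 K to the nearest 100 K.

2300 K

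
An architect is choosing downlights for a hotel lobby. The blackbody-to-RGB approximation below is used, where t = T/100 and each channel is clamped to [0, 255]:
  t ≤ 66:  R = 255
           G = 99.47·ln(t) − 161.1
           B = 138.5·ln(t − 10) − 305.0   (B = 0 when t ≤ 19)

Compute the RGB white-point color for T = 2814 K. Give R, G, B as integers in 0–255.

t = 2814/100 = 28.14; the t ≤ 66 branch applies.
R = 255 by definition for t ≤ 66.
G = 99.47·ln 28.14 − 161.1 = 99.47·3.3372 − 161.1 = 170.850.
B = 138.5·ln(28.14 − 10) − 305.0 = 138.5·ln 18.14 − 305.0 = 138.5·2.8981 − 305.0 = 96.390.
Rounded: (255, 171, 96).

R=255, G=171, B=96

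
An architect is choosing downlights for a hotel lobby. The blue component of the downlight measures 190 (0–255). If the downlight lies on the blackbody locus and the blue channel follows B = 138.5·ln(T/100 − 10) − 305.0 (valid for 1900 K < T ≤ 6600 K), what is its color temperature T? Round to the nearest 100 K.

4600 K

ln(t − 10) = (190 + 305.0) / 138.5 = 3.5740.
t − 10 = e^3.5740 = 35.659, so t = 45.659.
T = 100·t = 4566 K → 4600 K to the nearest 100 K.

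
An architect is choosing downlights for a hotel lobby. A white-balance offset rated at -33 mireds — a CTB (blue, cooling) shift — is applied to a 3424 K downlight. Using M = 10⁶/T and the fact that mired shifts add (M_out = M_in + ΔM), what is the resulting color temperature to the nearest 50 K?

3850 K

M_in = 10⁶/3424 = 292.06 mireds.
M_out = 292.06 + (-33) = 259.06 mireds.
T_out = 10⁶/259.06 = 3860.2 K → 3850 K.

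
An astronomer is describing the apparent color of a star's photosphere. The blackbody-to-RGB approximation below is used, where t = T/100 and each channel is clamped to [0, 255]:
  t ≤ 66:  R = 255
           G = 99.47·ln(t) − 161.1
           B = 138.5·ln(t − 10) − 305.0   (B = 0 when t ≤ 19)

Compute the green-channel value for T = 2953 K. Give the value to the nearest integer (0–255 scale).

176

t = 2953/100 = 29.53; the t ≤ 66 branch applies.
G = 99.47·ln 29.53 − 161.1 = 99.47·3.3854 − 161.1 = 175.646.
Rounded: 176.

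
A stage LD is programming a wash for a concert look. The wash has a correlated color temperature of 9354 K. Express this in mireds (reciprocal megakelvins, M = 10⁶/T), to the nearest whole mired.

107 mireds

M = 10⁶ / 9354 = 106.906 → 107 mireds.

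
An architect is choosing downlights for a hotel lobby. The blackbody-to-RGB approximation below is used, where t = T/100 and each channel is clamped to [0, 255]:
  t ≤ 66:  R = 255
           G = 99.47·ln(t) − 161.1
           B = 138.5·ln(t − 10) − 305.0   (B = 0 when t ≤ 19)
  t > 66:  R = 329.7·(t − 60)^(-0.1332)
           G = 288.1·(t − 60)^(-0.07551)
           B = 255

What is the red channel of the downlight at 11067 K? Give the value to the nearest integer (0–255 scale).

t = 11067/100 = 110.67; the t > 66 branch applies.
R = 329.7·(110.67 − 60)^(-0.1332) = 329.7·50.67^(-0.1332) = 329.7·0.59283 = 195.455.
Rounded: 195.

195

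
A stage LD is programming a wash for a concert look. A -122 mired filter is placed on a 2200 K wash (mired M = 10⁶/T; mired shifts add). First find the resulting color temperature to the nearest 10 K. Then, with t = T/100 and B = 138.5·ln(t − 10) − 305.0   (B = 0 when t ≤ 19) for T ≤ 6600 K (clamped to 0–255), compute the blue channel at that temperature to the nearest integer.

111

M_in = 10⁶/2200 = 454.55; M_out = 454.55 + (-122) = 332.55.
T_out = 10⁶/332.55 = 3007.1 K → 3010 K; t = 30.1.
B = 138.5·ln(30.1 − 10) − 305.0 = 138.5·ln 20.1 − 305.0 = 138.5·3.0007 − 305.0 = 110.600.
Rounded: 111.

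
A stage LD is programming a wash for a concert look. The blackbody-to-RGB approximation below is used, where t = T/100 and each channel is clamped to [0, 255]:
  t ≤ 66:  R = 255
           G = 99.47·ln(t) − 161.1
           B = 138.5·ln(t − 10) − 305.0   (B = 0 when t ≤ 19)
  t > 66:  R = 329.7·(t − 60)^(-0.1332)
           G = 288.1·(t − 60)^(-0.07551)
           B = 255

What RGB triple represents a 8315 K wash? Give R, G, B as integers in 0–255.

R=217, G=227, B=255

t = 8315/100 = 83.15; the t > 66 branch applies.
R = 329.7·(83.15 − 60)^(-0.1332) = 329.7·23.15^(-0.1332) = 329.7·0.65802 = 216.951.
G = 288.1·(83.15 − 60)^(-0.07551) = 288.1·23.15^(-0.07551) = 288.1·0.78879 = 227.251.
B = 255 by definition for t > 66.
Rounded: (217, 227, 255).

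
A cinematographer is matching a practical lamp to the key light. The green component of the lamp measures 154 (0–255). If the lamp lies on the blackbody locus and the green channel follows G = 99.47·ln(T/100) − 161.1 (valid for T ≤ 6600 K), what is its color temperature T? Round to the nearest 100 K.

2400 K

ln t = (154 + 161.1) / 99.47 = 3.1678.
t = e^3.1678 = 23.755.
T = 100·t = 2375 K → 2400 K to the nearest 100 K.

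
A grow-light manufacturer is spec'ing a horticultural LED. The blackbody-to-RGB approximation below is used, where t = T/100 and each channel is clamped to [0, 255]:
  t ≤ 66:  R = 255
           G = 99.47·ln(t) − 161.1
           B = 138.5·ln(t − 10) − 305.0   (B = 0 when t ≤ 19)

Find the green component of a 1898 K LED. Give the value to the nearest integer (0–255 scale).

132

t = 1898/100 = 18.98; the t ≤ 66 branch applies.
G = 99.47·ln 18.98 − 161.1 = 99.47·2.9434 − 161.1 = 131.679.
Rounded: 132.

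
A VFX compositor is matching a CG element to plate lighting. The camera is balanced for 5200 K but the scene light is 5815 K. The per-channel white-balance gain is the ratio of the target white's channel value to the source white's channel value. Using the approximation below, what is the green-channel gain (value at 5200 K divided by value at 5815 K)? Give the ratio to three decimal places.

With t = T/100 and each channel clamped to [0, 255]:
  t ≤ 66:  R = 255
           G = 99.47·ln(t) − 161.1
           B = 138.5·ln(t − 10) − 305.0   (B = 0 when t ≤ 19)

0.954

At 5815 K (t = 58.15):
  G = 99.47·ln 58.15 − 161.1 = 99.47·4.0630 − 161.1 = 243.049.
At 5200 K (t = 52):
  G = 99.47·ln 52 − 161.1 = 99.47·3.9512 − 161.1 = 231.930.
Gain = 231.930 / 243.049 = 0.9543 → 0.954.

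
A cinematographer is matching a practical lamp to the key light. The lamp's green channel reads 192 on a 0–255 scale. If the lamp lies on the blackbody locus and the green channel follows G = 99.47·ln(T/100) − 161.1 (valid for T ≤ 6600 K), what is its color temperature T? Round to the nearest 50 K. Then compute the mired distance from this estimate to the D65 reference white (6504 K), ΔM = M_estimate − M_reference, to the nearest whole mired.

ln t = (192 + 161.1) / 99.47 = 3.5498.
t = e^3.5498 = 34.807.
T = 100·t = 3481 K → 3500 K to the nearest 50 K.
M_estimate = 10⁶/3500 = 285.71; M_reference = 10⁶/6504 = 153.75.
ΔM = 285.71 − 153.75 = 131.96 → +132 mireds.

+132 mireds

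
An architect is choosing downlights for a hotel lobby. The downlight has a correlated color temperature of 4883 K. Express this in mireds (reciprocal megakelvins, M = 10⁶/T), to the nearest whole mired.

M = 10⁶ / 4883 = 204.792 → 205 mireds.

205 mireds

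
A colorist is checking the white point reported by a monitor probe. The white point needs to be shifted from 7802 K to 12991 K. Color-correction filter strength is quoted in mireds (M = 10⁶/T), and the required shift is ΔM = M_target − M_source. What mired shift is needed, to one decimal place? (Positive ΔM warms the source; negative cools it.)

M_source = 10⁶/7802 = 128.172; M_target = 10⁶/12991 = 76.976.
ΔM = 76.976 − 128.172 = -51.196 → -51.2 mireds, a cooling shift.

-51.2 mireds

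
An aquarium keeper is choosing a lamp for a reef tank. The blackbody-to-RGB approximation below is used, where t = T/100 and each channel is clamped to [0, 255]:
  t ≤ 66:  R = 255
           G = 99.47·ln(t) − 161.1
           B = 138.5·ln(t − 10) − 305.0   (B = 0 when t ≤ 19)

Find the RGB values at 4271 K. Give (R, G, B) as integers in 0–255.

t = 4271/100 = 42.71; the t ≤ 66 branch applies.
R = 255 by definition for t ≤ 66.
G = 99.47·ln 42.71 − 161.1 = 99.47·3.7544 − 161.1 = 212.353.
B = 138.5·ln(42.71 − 10) − 305.0 = 138.5·ln 32.71 − 305.0 = 138.5·3.4877 − 305.0 = 178.044.
Rounded: (255, 212, 178).

(255, 212, 178)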